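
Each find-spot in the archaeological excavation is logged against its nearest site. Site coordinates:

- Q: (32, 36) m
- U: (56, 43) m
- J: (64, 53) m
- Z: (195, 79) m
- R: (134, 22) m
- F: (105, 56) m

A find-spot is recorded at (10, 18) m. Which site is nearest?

Q

Squared distances to each site:
Q: 808.000; U: 2741.000; J: 4141.000; Z: 37946.000; R: 15392.000; F: 10469.000.
Minimum at Q.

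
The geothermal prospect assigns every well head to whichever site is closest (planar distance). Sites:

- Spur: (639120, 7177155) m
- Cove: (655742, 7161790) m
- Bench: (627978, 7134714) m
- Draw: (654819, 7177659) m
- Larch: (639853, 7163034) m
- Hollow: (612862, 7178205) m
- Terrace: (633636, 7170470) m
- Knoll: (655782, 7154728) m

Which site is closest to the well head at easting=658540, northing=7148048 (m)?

Squared distances to each site:
Spur: 1224353849.000; Cove: 196671368.000; Bench: 1111831400.000; Draw: 890657162.000; Larch: 573784165.000; Hollow: 2995924333.000; Terrace: 1122955300.000; Knoll: 52228964.000.
Minimum at Knoll.

Knoll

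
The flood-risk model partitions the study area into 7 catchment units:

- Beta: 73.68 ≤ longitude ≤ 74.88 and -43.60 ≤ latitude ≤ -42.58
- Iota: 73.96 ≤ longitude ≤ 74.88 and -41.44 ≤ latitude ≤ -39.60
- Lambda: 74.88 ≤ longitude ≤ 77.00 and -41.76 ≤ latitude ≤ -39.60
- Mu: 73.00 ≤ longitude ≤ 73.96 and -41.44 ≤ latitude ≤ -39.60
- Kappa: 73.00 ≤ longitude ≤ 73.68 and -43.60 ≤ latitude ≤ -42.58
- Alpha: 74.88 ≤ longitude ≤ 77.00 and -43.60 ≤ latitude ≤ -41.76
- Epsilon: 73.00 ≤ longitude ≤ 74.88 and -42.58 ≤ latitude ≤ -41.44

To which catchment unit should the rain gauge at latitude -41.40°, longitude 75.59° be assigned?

Lambda

The point has longitude = 75.59 and latitude = -41.40.
Only Lambda satisfies 74.88 ≤ longitude ≤ 77.00 and -41.76 ≤ latitude ≤ -39.60.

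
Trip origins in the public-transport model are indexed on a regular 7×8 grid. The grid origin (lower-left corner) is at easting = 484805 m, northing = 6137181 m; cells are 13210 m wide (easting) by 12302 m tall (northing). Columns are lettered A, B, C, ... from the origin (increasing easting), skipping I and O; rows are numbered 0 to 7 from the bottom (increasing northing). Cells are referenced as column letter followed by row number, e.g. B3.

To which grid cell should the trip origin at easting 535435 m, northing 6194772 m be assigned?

D4

Column index: ⌊(535435 − 484805) / 13210⌋ = ⌊3.833⌋ = 3 → column D
Row offset from origin: ⌊(6194772 − 6137181) / 12302⌋ = ⌊4.681⌋ = 4 → row 4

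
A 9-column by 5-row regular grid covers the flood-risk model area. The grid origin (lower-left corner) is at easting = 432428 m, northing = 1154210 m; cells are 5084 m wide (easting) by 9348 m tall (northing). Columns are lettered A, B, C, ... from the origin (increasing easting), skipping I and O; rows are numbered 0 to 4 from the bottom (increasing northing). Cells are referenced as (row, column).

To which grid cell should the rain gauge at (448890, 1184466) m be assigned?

(3, D)

Column index: ⌊(448890 − 432428) / 5084⌋ = ⌊3.238⌋ = 3 → column D
Row offset from origin: ⌊(1184466 − 1154210) / 9348⌋ = ⌊3.237⌋ = 3 → row 3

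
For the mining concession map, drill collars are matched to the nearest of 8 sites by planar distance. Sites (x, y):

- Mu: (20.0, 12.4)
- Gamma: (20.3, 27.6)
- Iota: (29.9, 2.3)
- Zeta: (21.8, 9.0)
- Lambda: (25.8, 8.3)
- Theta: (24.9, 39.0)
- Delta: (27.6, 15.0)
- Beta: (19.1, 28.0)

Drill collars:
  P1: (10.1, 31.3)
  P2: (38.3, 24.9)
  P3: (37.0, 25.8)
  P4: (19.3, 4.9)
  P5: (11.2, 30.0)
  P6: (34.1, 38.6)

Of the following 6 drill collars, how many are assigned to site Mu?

P1 → Beta
P2 → Delta
P3 → Delta
P4 → Zeta
P5 → Beta
P6 → Theta
0 of the 6 go to Mu.

0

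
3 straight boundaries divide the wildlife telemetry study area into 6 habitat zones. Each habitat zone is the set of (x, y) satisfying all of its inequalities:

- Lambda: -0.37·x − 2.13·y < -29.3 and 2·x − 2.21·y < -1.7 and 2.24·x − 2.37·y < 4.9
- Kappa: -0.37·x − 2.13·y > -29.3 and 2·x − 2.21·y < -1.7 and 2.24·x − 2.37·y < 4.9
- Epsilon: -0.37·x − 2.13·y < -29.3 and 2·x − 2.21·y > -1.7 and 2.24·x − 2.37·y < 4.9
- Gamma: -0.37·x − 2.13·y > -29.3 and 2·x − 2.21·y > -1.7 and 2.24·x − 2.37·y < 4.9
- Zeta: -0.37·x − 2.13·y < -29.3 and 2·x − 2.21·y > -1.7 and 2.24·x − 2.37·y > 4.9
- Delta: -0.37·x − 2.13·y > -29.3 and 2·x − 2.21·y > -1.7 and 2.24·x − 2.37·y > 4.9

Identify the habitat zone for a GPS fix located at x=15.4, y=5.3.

-0.37·15.4 − 2.13·5.3 = -16.987, which is > -29.3
2·15.4 − 2.21·5.3 = 19.087, which is > -1.7
2.24·15.4 − 2.37·5.3 = 21.935, which is > 4.9
This sign pattern matches Delta.

Delta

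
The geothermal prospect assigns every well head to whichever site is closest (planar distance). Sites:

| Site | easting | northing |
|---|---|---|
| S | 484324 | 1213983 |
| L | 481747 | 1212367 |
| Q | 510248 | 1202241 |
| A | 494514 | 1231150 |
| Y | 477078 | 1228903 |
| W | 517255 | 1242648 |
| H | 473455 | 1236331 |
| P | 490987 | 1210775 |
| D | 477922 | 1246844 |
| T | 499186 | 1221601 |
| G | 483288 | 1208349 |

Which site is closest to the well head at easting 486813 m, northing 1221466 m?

Squared distances to each site:
S: 62190410.000; L: 108456157.000; Q: 918799850.000; A: 153085257.000; Y: 150079194.000; W: 1375392488.000; H: 399404389.000; P: 131719757.000; D: 723092765.000; T: 153109354.000; G: 184481314.000.
Minimum at S.

S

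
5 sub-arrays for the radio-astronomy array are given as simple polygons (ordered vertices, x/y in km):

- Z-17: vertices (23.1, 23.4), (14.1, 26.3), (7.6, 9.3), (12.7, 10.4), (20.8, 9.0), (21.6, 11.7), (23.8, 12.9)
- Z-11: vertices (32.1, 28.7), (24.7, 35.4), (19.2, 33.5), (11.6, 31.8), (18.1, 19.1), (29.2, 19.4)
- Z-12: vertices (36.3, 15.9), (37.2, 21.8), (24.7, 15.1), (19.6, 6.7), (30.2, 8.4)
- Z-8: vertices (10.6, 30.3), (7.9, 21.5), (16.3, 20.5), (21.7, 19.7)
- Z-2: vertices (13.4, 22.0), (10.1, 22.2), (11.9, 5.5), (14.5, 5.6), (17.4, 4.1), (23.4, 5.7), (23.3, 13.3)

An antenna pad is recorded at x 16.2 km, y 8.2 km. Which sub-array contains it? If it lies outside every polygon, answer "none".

Z-2

Cast a ray rightward from (16.2, 8.2). For each polygon, the edges (by vertex number in listed order) whose endpoints lie on opposite sides of y = 8.2, where each meets that height, and whether that is right or left of the point:
Z-17: no edge straddles that height → 0 crossings.
Z-11: no edge straddles that height → 0 crossings.
Z-12: 3–4 at x≈20.51 (right), 4–5 at x≈28.95 (right) → 2 crossings.
Z-8: no edge straddles that height → 0 crossings.
Z-2: 2–3 at x≈11.61 (left), 6–7 at x≈23.37 (right) → 1 crossing.
Only Z-2 has an odd count, so the point is inside Z-2.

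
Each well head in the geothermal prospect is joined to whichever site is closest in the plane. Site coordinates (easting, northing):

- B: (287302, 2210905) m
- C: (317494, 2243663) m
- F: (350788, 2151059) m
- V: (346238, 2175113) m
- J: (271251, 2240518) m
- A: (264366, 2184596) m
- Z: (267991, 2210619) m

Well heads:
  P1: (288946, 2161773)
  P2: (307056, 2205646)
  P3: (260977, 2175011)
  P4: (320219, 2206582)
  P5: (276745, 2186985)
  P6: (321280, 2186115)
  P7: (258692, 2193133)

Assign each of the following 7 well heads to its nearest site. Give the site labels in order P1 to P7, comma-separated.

P1 → A (d²=1125065729.00)
P2 → B (d²=417877597.00)
P3 → A (d²=103357546.00)
P4 → B (d²=1102217218.00)
P5 → A (d²=158946962.00)
P6 → V (d²=743945768.00)
P7 → A (d²=105074645.00)

A, B, A, B, A, V, A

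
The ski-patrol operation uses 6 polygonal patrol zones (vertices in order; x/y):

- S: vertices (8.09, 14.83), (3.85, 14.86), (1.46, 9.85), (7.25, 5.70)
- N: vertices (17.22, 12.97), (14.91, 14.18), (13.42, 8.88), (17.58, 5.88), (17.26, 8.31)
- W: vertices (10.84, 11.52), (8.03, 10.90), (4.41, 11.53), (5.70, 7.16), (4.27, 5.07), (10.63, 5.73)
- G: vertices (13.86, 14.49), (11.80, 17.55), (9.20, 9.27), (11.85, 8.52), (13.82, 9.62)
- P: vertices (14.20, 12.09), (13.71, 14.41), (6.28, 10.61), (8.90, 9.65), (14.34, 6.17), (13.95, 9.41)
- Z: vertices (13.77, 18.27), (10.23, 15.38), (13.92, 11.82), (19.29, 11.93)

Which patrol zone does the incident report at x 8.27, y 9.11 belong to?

Cast a ray rightward from (8.27, 9.11). For each polygon, the edges (by vertex number in listed order) whose endpoints lie on opposite sides of y = 9.11, where each meets that height, and whether that is right or left of the point:
S: 3–4 at x≈2.492 (left), 4–1 at x≈7.564 (left) → 0 crossings.
N: 2–3 at x≈13.485 (right), 5–1 at x≈17.253 (right) → 2 crossings.
W: 3–4 at x≈5.124 (left), 6–1 at x≈10.753 (right) → 1 crossing.
G: 3–4 at x≈9.765 (right), 4–5 at x≈12.907 (right) → 2 crossings.
P: 4–5 at x≈9.744 (right), 5–6 at x≈13.986 (right) → 2 crossings.
Z: no edge straddles that height → 0 crossings.
Only W has an odd count, so the point is inside W.

W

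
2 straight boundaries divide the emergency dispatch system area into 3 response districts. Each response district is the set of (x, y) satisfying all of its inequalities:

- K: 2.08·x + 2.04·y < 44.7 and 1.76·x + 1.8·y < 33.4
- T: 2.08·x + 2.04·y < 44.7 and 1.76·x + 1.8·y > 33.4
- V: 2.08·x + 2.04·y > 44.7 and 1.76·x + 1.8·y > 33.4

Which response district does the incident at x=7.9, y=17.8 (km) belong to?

V

2.08·7.9 + 2.04·17.8 = 52.744, which is > 44.7
1.76·7.9 + 1.8·17.8 = 45.944, which is > 33.4
This sign pattern matches V.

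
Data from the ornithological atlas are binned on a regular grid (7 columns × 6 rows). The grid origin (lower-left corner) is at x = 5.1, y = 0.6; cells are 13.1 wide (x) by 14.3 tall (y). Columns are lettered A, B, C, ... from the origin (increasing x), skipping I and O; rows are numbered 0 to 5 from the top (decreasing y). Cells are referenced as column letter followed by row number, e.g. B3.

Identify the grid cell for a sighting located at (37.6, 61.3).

C1

Column index: ⌊(37.6 − 5.1) / 13.1⌋ = ⌊2.481⌋ = 2 → column C
Row offset from origin: ⌊(61.3 − 0.6) / 14.3⌋ = ⌊4.245⌋ = 4 → row 1 (counted from top)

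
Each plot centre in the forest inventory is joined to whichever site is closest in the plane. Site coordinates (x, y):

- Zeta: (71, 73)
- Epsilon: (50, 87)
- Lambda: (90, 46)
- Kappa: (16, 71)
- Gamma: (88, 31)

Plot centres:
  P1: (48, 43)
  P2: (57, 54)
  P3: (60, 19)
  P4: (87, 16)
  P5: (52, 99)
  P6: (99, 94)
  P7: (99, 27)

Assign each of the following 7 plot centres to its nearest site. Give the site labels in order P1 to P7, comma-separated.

P1 → Zeta (d²=1429.00)
P2 → Zeta (d²=557.00)
P3 → Gamma (d²=928.00)
P4 → Gamma (d²=226.00)
P5 → Epsilon (d²=148.00)
P6 → Zeta (d²=1225.00)
P7 → Gamma (d²=137.00)

Zeta, Zeta, Gamma, Gamma, Epsilon, Zeta, Gamma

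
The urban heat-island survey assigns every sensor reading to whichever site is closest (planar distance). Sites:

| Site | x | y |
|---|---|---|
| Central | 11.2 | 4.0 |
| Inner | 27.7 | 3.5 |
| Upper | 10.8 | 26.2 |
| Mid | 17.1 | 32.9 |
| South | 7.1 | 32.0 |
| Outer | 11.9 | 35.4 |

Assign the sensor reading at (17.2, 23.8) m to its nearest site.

Squared distances to each site:
Central: 428.040; Inner: 522.340; Upper: 46.720; Mid: 82.820; South: 169.250; Outer: 162.650.
Minimum at Upper.

Upper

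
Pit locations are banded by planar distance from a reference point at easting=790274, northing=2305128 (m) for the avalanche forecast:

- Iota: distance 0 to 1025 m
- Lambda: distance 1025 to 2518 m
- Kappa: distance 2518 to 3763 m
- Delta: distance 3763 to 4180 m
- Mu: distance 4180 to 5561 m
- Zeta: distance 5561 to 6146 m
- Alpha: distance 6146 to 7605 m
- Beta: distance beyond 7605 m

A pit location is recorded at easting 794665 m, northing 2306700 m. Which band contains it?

Distance = √((794665−790274)² + (2306700−2305128)²) = √(19280881.000 + 2471184.000) = 4663.911 m.
4180 ≤ 4663.911 < 5561 → Mu.

Mu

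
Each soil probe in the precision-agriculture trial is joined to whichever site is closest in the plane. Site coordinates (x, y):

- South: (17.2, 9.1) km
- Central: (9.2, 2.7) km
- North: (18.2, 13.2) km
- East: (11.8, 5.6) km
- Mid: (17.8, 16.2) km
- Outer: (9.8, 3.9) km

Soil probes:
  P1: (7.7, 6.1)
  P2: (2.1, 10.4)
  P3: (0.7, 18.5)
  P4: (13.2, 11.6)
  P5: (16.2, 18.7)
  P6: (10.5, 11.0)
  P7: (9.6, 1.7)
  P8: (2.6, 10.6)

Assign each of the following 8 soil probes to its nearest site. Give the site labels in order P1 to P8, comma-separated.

P1 → Outer (d²=9.25)
P2 → Outer (d²=101.54)
P3 → East (d²=289.62)
P4 → South (d²=22.25)
P5 → Mid (d²=8.81)
P6 → East (d²=30.85)
P7 → Central (d²=1.16)
P8 → Outer (d²=96.73)

Outer, Outer, East, South, Mid, East, Central, Outer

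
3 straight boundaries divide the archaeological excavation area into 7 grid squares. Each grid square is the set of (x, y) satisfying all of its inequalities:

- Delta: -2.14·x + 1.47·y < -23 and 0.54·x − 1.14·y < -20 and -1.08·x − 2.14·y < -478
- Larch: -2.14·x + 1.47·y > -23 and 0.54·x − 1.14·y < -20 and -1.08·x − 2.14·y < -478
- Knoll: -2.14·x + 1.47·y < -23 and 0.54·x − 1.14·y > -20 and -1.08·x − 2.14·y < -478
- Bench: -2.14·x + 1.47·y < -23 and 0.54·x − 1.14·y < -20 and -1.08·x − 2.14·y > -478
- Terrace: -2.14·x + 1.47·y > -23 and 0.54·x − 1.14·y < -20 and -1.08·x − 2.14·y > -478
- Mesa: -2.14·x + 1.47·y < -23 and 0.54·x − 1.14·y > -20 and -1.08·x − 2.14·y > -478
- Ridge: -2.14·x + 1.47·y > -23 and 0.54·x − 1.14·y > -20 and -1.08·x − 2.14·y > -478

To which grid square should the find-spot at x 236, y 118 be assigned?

-2.14·236 + 1.47·118 = -331.580, which is < -23
0.54·236 − 1.14·118 = -7.080, which is > -20
-1.08·236 − 2.14·118 = -507.400, which is < -478
This sign pattern matches Knoll.

Knoll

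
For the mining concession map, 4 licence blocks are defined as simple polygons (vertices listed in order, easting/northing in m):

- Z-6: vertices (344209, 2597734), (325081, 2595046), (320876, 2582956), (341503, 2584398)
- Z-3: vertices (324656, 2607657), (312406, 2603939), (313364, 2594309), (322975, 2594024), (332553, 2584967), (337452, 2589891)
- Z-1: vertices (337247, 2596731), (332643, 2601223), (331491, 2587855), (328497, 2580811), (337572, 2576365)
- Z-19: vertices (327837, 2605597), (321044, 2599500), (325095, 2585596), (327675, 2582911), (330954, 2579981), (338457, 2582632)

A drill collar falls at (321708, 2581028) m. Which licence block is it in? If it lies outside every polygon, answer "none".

none

Cast a ray rightward from (321708, 2581028). For each polygon, the edges (by vertex number in listed order) whose endpoints lie on opposite sides of northing = 2581028, where each meets that height, and whether that is right or left of the point:
Z-6: no edge straddles that height → 0 crossings.
Z-3: no edge straddles that height → 0 crossings.
Z-1: 3–4 at easting≈328589.2 (right), 5–1 at easting≈337497.6 (right) → 2 crossings.
Z-19: 4–5 at easting≈329782.3 (right), 5–6 at easting≈333917.3 (right) → 2 crossings.
All counts are even, so the point lies outside every listed polygon.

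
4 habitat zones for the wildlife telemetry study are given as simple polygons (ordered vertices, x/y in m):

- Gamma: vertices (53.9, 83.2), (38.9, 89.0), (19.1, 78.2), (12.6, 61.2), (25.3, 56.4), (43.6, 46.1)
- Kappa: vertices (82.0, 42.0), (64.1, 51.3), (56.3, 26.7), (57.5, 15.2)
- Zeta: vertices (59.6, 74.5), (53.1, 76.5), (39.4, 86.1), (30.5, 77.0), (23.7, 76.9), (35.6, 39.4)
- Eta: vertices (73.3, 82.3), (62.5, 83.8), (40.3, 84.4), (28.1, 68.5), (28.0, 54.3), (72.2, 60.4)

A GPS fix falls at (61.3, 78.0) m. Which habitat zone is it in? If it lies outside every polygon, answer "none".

Cast a ray rightward from (61.3, 78.0). For each polygon, the edges (by vertex number in listed order) whose endpoints lie on opposite sides of y = 78.0, where each meets that height, and whether that is right or left of the point:
Gamma: 3–4 at x≈19.02 (left), 6–1 at x≈52.46 (left) → 0 crossings.
Kappa: no edge straddles that height → 0 crossings.
Zeta: 2–3 at x≈50.96 (left), 3–4 at x≈31.48 (left) → 0 crossings.
Eta: 3–4 at x≈35.39 (left), 6–1 at x≈73.08 (right) → 1 crossing.
Only Eta has an odd count, so the point is inside Eta.

Eta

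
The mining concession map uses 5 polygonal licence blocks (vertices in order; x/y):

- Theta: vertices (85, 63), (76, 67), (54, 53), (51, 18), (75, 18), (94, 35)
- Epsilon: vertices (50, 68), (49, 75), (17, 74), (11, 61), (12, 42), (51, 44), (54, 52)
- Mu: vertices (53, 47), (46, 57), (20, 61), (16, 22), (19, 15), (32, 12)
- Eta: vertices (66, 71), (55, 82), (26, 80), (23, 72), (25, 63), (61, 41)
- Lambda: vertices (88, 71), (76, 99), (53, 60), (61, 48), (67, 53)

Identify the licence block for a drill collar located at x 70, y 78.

Cast a ray rightward from (70, 78). For each polygon, the edges (by vertex number in listed order) whose endpoints lie on opposite sides of y = 78, where each meets that height, and whether that is right or left of the point:
Theta: no edge straddles that height → 0 crossings.
Epsilon: no edge straddles that height → 0 crossings.
Mu: no edge straddles that height → 0 crossings.
Eta: 1–2 at x≈59.0 (left), 3–4 at x≈25.2 (left) → 0 crossings.
Lambda: 1–2 at x≈85.0 (right), 2–3 at x≈63.6 (left) → 1 crossing.
Only Lambda has an odd count, so the point is inside Lambda.

Lambda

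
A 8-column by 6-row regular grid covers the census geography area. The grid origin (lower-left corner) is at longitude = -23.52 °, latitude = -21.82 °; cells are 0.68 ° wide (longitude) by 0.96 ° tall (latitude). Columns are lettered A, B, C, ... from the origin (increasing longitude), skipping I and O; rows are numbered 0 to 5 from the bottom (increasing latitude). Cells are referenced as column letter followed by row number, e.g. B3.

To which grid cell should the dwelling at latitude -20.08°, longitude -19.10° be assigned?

Column index: ⌊(-19.10 − -23.52) / 0.68⌋ = ⌊6.500⌋ = 6 → column G
Row offset from origin: ⌊(-20.08 − -21.82) / 0.96⌋ = ⌊1.813⌋ = 1 → row 1

G1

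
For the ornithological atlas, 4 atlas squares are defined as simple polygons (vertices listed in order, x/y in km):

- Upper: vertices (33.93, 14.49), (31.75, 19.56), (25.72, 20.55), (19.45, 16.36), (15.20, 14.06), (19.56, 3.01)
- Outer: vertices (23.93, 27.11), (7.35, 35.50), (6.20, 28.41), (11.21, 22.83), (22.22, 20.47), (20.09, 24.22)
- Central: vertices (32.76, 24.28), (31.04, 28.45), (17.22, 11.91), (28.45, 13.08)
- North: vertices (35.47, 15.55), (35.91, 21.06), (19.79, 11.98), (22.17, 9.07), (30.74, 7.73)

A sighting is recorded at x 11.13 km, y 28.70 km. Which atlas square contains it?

Cast a ray rightward from (11.13, 28.70). For each polygon, the edges (by vertex number in listed order) whose endpoints lie on opposite sides of y = 28.70, where each meets that height, and whether that is right or left of the point:
Upper: no edge straddles that height → 0 crossings.
Outer: 1–2 at x≈20.788 (right), 2–3 at x≈6.247 (left) → 1 crossing.
Central: no edge straddles that height → 0 crossings.
North: no edge straddles that height → 0 crossings.
Only Outer has an odd count, so the point is inside Outer.

Outer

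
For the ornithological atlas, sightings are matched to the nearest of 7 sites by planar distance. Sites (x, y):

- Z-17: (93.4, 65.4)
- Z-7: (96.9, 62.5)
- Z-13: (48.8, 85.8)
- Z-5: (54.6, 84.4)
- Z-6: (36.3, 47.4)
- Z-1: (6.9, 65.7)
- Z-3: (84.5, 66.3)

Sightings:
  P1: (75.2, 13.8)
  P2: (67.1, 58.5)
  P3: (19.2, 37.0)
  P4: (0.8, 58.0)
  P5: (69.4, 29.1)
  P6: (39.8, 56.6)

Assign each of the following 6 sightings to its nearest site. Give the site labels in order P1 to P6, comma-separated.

P1 → Z-6 (d²=2642.17)
P2 → Z-3 (d²=363.60)
P3 → Z-6 (d²=400.57)
P4 → Z-1 (d²=96.50)
P5 → Z-6 (d²=1430.50)
P6 → Z-6 (d²=96.89)

Z-6, Z-3, Z-6, Z-1, Z-6, Z-6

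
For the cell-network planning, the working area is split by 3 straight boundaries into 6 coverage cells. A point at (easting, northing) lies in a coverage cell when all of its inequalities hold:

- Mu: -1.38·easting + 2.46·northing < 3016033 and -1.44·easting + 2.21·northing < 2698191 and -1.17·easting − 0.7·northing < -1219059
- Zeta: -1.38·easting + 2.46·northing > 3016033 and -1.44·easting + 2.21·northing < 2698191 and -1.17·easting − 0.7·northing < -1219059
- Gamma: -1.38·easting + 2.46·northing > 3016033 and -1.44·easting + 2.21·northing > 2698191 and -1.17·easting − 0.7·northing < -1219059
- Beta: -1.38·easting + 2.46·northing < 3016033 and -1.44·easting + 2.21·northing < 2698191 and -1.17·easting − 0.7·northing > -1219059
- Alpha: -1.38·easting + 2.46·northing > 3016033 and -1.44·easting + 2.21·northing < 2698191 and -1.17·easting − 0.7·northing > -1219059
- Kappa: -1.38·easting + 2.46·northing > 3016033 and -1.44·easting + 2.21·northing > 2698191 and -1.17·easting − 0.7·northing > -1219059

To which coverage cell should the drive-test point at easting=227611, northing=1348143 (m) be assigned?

Beta

-1.38·227611 + 2.46·1348143 = 3002328.600, which is < 3016033
-1.44·227611 + 2.21·1348143 = 2651636.190, which is < 2698191
-1.17·227611 − 0.7·1348143 = -1210004.970, which is > -1219059
This sign pattern matches Beta.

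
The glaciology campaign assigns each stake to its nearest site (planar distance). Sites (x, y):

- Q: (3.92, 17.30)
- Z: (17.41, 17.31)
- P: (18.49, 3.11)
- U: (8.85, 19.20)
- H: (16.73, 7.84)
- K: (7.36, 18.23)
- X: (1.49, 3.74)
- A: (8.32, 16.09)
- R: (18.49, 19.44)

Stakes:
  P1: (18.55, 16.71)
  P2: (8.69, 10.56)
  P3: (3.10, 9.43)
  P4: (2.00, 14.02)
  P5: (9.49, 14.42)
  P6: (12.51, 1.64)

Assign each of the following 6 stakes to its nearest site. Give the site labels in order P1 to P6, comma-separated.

P1 → Z (d²=1.66)
P2 → A (d²=30.72)
P3 → X (d²=34.97)
P4 → Q (d²=14.44)
P5 → A (d²=4.16)
P6 → P (d²=37.92)

Z, A, X, Q, A, P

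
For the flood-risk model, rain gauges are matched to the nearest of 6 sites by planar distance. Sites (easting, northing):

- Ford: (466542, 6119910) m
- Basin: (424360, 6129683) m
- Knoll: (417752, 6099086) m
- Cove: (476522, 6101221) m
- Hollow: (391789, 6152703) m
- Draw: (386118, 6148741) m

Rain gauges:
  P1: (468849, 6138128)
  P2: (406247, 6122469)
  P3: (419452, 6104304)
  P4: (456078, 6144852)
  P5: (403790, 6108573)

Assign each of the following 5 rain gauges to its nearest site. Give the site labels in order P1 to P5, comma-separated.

P1 → Ford (d²=337217773.00)
P2 → Basin (d²=380122565.00)
P3 → Knoll (d²=30117524.00)
P4 → Ford (d²=731598660.00)
P5 → Knoll (d²=284940613.00)

Ford, Basin, Knoll, Ford, Knoll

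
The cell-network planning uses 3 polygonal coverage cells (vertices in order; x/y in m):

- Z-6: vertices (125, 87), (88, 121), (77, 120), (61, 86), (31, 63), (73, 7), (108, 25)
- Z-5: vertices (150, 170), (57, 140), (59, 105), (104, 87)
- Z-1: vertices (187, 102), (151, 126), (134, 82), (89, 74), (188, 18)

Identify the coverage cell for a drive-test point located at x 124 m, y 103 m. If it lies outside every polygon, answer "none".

Cast a ray rightward from (124, 103). For each polygon, the edges (by vertex number in listed order) whose endpoints lie on opposite sides of y = 103, where each meets that height, and whether that is right or left of the point:
Z-6: 1–2 at x≈107.6 (left), 3–4 at x≈69.0 (left) → 0 crossings.
Z-5: 3–4 at x≈64.0 (left), 4–1 at x≈112.9 (left) → 0 crossings.
Z-1: 1–2 at x≈185.5 (right), 2–3 at x≈142.1 (right) → 2 crossings.
All counts are even, so the point lies outside every listed polygon.

none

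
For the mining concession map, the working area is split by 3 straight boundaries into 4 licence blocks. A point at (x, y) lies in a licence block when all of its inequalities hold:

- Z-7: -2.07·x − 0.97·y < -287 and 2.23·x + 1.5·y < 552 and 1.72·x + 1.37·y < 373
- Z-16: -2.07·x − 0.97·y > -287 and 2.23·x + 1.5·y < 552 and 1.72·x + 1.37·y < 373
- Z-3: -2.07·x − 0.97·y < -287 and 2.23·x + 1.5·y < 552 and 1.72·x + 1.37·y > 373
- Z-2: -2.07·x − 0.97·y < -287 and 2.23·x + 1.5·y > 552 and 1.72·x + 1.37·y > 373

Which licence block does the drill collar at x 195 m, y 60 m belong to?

Z-3

-2.07·195 − 0.97·60 = -461.850, which is < -287
2.23·195 + 1.5·60 = 524.850, which is < 552
1.72·195 + 1.37·60 = 417.600, which is > 373
This sign pattern matches Z-3.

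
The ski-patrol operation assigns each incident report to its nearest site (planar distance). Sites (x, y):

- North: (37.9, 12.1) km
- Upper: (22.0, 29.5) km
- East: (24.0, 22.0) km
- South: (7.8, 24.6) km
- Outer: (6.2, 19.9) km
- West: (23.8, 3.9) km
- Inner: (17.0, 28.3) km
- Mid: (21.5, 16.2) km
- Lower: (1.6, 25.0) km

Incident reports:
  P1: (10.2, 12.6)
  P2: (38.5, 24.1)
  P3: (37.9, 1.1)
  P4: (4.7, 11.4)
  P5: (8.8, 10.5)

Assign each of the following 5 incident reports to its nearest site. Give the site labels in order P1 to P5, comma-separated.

P1 → Outer (d²=69.29)
P2 → North (d²=144.36)
P3 → North (d²=121.00)
P4 → Outer (d²=74.50)
P5 → Outer (d²=95.12)

Outer, North, North, Outer, Outer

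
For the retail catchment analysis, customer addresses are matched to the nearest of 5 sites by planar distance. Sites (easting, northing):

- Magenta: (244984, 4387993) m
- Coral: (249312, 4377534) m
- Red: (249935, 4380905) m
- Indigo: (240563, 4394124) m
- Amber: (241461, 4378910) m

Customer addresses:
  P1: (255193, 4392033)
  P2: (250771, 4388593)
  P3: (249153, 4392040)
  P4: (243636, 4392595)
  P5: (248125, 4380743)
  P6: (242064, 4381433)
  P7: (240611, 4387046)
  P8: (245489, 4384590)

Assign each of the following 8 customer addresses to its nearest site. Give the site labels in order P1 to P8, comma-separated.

P1 → Magenta (d²=120545281.00)
P2 → Magenta (d²=33849369.00)
P3 → Magenta (d²=33758770.00)
P4 → Indigo (d²=11781170.00)
P5 → Red (d²=3302344.00)
P6 → Amber (d²=6729138.00)
P7 → Magenta (d²=20019938.00)
P8 → Magenta (d²=11835434.00)

Magenta, Magenta, Magenta, Indigo, Red, Amber, Magenta, Magenta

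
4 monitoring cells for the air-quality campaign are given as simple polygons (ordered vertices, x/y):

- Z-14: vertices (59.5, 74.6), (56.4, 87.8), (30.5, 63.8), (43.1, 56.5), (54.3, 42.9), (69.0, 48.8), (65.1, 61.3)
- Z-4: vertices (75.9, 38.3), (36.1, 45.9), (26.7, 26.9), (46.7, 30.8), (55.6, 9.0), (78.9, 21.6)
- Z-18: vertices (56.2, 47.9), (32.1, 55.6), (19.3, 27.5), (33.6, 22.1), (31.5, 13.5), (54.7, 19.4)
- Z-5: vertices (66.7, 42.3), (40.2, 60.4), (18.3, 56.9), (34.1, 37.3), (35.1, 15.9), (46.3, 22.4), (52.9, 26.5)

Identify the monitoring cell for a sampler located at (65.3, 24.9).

Z-4

Cast a ray rightward from (65.3, 24.9). For each polygon, the edges (by vertex number in listed order) whose endpoints lie on opposite sides of y = 24.9, where each meets that height, and whether that is right or left of the point:
Z-14: no edge straddles that height → 0 crossings.
Z-4: 4–5 at x≈49.11 (left), 6–1 at x≈78.31 (right) → 1 crossing.
Z-18: 3–4 at x≈26.19 (left), 6–1 at x≈54.99 (left) → 0 crossings.
Z-5: 4–5 at x≈34.68 (left), 6–7 at x≈50.32 (left) → 0 crossings.
Only Z-4 has an odd count, so the point is inside Z-4.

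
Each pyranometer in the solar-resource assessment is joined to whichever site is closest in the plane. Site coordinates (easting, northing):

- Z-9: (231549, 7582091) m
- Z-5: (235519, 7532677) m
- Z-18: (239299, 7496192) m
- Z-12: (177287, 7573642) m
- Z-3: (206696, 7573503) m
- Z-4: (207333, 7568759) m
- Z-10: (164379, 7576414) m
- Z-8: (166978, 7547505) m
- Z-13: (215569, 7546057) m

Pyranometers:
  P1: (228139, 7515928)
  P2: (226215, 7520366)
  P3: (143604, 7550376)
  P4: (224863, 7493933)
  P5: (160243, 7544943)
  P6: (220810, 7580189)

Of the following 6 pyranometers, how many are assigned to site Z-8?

P1 → Z-5
P2 → Z-5
P3 → Z-8
P4 → Z-18
P5 → Z-8
P6 → Z-9
2 of the 6 go to Z-8.

2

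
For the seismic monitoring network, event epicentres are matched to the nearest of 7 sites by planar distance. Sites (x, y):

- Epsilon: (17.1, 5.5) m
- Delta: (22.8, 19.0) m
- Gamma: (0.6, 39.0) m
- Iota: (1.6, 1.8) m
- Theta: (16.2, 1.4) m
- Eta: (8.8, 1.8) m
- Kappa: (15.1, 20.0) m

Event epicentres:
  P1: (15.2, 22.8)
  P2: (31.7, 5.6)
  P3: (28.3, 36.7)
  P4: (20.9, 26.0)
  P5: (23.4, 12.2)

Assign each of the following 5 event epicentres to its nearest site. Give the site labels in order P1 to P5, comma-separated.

Kappa, Epsilon, Delta, Delta, Delta

P1 → Kappa (d²=7.85)
P2 → Epsilon (d²=213.17)
P3 → Delta (d²=343.54)
P4 → Delta (d²=52.61)
P5 → Delta (d²=46.60)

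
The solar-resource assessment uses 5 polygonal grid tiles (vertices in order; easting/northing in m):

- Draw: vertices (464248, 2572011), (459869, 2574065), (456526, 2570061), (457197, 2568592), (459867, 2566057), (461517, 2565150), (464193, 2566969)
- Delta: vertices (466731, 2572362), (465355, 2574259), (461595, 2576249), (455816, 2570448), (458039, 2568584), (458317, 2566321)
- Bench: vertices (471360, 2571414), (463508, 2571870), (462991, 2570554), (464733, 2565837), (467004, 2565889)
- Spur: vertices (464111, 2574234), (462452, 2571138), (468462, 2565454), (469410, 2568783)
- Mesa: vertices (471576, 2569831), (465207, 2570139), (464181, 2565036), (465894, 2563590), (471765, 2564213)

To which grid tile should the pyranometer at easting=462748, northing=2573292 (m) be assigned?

Cast a ray rightward from (462748, 2573292). For each polygon, the edges (by vertex number in listed order) whose endpoints lie on opposite sides of northing = 2573292, where each meets that height, and whether that is right or left of the point:
Draw: 1–2 at easting≈461517.0 (left), 2–3 at easting≈459223.6 (left) → 0 crossings.
Delta: 1–2 at easting≈466056.4 (right), 3–4 at easting≈458649.2 (left) → 1 crossing.
Bench: no edge straddles that height → 0 crossings.
Spur: 1–2 at easting≈463606.2 (right), 4–1 at easting≈465026.7 (right) → 2 crossings.
Mesa: no edge straddles that height → 0 crossings.
Only Delta has an odd count, so the point is inside Delta.

Delta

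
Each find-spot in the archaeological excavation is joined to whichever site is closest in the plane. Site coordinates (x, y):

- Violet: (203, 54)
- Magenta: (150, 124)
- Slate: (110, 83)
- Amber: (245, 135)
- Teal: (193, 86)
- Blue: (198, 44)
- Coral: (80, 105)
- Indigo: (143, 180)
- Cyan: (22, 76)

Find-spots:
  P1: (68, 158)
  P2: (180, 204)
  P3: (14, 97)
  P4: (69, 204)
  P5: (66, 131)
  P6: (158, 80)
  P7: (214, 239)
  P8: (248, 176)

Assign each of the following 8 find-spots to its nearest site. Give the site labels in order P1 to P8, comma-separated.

P1 → Coral (d²=2953.00)
P2 → Indigo (d²=1945.00)
P3 → Cyan (d²=505.00)
P4 → Indigo (d²=6052.00)
P5 → Coral (d²=872.00)
P6 → Teal (d²=1261.00)
P7 → Indigo (d²=8522.00)
P8 → Amber (d²=1690.00)

Coral, Indigo, Cyan, Indigo, Coral, Teal, Indigo, Amber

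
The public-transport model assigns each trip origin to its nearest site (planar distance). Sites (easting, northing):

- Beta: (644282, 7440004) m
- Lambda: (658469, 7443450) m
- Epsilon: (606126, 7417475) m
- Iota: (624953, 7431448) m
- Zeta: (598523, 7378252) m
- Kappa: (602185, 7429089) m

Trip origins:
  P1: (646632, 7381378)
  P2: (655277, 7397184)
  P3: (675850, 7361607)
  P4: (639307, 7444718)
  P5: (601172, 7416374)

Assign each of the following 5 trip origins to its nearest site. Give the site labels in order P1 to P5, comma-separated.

Zeta, Beta, Zeta, Beta, Epsilon

P1 → Zeta (d²=2324247757.00)
P2 → Beta (d²=1954442425.00)
P3 → Zeta (d²=6256520954.00)
P4 → Beta (d²=46972421.00)
P5 → Epsilon (d²=25754317.00)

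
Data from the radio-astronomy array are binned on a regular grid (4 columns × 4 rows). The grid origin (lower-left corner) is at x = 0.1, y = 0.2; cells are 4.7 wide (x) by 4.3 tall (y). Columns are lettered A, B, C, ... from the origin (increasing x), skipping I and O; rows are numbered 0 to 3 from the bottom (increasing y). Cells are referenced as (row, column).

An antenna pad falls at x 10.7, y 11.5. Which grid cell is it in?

(2, C)

Column index: ⌊(10.7 − 0.1) / 4.7⌋ = ⌊2.255⌋ = 2 → column C
Row offset from origin: ⌊(11.5 − 0.2) / 4.3⌋ = ⌊2.628⌋ = 2 → row 2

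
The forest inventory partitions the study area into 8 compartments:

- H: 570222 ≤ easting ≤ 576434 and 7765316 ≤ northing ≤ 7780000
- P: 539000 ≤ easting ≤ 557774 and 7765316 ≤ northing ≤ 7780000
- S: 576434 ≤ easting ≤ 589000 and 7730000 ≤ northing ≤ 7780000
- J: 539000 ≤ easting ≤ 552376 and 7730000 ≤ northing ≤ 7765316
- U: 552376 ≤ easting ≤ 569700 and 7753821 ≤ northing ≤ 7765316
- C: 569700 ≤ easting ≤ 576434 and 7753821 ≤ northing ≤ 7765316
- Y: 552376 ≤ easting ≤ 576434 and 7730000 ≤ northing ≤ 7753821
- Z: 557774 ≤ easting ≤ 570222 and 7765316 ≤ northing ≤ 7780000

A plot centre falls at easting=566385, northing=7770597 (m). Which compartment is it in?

The point has easting = 566385 and northing = 7770597.
Only Z satisfies 557774 ≤ easting ≤ 570222 and 7765316 ≤ northing ≤ 7780000.

Z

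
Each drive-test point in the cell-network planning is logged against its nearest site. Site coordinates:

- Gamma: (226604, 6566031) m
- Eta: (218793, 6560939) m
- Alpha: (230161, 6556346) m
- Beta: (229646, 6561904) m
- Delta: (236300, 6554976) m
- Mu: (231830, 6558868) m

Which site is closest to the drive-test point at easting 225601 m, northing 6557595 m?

Squared distances to each site:
Gamma: 72172105.000; Eta: 57531200.000; Alpha: 22353601.000; Beta: 34929506.000; Delta: 121327762.000; Mu: 40420970.000.
Minimum at Alpha.

Alpha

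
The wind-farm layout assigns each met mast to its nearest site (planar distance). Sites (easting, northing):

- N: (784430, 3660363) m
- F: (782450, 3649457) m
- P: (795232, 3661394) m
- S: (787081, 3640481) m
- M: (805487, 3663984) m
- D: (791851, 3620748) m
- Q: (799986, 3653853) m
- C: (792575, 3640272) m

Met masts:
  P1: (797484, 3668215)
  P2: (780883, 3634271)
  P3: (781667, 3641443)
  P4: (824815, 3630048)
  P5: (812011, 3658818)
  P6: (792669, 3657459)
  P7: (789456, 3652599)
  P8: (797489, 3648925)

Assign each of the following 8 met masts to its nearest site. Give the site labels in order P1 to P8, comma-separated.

P1 → P (d²=51597545.00)
P2 → S (d²=76979304.00)
P3 → S (d²=30236840.00)
P4 → C (d²=1143947776.00)
P5 → M (d²=69250132.00)
P6 → P (d²=22053194.00)
P7 → F (d²=58956200.00)
P8 → Q (d²=30520193.00)

P, S, S, C, M, P, F, Q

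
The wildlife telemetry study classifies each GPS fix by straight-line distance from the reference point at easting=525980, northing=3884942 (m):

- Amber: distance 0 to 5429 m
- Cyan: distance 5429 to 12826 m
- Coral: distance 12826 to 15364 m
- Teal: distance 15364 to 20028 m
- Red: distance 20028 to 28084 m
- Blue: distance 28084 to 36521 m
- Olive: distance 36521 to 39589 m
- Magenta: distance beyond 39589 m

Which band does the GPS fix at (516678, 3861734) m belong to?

Distance = √((516678−525980)² + (3861734−3884942)²) = √(86527204.000 + 538611264.000) = 25002.769 m.
20028 ≤ 25002.769 < 28084 → Red.

Red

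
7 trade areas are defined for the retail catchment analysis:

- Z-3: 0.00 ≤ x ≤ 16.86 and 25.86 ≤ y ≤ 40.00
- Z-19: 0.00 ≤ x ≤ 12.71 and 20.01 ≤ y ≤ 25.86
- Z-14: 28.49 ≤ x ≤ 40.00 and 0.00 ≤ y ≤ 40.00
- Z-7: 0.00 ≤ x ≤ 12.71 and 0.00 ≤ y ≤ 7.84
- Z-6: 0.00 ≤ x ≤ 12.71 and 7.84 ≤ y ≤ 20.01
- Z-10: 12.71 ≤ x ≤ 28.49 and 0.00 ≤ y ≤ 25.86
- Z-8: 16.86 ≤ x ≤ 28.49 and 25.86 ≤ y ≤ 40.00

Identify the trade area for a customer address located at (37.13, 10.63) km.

The point has x = 37.13 and y = 10.63.
Only Z-14 satisfies 28.49 ≤ x ≤ 40.00 and 0.00 ≤ y ≤ 40.00.

Z-14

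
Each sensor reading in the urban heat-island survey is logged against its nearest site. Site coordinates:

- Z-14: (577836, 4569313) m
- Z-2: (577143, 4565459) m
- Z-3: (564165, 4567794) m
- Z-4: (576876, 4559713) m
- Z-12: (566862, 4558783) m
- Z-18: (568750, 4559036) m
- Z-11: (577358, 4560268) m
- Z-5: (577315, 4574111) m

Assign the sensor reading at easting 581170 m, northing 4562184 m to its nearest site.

Squared distances to each site:
Z-14: 61938197.000; Z-2: 26942354.000; Z-3: 320642125.000; Z-4: 24544277.000; Z-12: 216285665.000; Z-18: 164166304.000; Z-11: 18202400.000; Z-5: 157114354.000.
Minimum at Z-11.

Z-11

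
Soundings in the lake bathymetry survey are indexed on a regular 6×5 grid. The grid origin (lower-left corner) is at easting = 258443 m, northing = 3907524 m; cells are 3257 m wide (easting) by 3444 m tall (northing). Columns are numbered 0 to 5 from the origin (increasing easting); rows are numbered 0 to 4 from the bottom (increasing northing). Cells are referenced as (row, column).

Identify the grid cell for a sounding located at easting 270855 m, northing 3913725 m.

Column index: ⌊(270855 − 258443) / 3257⌋ = ⌊3.811⌋ = 3
Row offset from origin: ⌊(3913725 − 3907524) / 3444⌋ = ⌊1.801⌋ = 1 → row 1

(1, 3)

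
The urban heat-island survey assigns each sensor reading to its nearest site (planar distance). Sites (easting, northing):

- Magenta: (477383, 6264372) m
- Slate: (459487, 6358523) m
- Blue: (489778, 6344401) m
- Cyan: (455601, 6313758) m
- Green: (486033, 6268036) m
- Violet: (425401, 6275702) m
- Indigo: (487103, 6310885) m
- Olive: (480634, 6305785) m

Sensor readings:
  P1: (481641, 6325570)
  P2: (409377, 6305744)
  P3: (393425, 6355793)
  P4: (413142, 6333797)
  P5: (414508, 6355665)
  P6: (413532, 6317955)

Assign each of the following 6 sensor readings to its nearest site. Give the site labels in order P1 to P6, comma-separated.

P1 → Indigo (d²=245482669.00)
P2 → Violet (d²=1159290340.00)
P3 → Slate (d²=4371640744.00)
P4 → Cyan (d²=2204328202.00)
P5 → Slate (d²=2031278605.00)
P6 → Cyan (d²=1787415570.00)

Indigo, Violet, Slate, Cyan, Slate, Cyan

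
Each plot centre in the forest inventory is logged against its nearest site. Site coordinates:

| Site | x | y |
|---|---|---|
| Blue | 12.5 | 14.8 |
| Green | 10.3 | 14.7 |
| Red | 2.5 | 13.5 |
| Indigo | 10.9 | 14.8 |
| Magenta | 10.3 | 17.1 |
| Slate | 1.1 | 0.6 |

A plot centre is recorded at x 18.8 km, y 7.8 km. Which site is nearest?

Blue

Squared distances to each site:
Blue: 88.690; Green: 119.860; Red: 298.180; Indigo: 111.410; Magenta: 158.740; Slate: 365.130.
Minimum at Blue.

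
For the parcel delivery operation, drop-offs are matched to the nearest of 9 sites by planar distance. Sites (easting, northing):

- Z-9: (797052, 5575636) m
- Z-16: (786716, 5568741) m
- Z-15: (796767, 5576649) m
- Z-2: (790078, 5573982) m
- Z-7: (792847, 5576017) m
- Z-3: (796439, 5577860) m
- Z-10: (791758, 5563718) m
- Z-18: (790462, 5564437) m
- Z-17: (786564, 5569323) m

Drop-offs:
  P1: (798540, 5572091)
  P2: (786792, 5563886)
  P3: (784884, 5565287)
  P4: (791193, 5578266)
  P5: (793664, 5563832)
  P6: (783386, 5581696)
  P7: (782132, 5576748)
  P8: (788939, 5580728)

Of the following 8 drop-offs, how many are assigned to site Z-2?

2

P1 → Z-9
P2 → Z-18
P3 → Z-16
P4 → Z-7
P5 → Z-10
P6 → Z-2
P7 → Z-2
P8 → Z-7
2 of the 8 go to Z-2.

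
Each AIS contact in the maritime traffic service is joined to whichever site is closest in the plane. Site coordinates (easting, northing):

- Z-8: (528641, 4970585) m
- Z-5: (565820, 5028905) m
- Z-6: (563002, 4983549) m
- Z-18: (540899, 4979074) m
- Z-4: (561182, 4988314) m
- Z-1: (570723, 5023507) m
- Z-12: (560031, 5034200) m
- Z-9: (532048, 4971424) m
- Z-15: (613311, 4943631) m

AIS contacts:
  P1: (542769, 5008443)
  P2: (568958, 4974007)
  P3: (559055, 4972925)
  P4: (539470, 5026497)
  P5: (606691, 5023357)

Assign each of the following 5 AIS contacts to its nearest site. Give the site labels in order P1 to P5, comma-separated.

Z-4, Z-6, Z-6, Z-12, Z-1

P1 → Z-4 (d²=744215210.00)
P2 → Z-6 (d²=126523700.00)
P3 → Z-6 (d²=128448185.00)
P4 → Z-12 (d²=482090930.00)
P5 → Z-1 (d²=1293719524.00)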